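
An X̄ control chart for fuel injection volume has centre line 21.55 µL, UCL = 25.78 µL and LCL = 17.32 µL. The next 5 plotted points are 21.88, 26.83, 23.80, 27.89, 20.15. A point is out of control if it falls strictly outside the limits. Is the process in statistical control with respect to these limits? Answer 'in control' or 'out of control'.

Compare each point to [17.32, 25.78]: sample 2 = 26.83 > UCL; sample 4 = 27.89 > UCL.

out of control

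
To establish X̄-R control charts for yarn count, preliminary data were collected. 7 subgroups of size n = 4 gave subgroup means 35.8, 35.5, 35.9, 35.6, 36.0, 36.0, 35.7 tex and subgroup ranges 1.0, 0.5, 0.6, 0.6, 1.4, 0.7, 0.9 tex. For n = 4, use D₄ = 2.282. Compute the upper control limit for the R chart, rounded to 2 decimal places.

R̄ = (1.0 + 0.5 + 0.6 + 0.6 + 1.4 + 0.7 + 0.9) / 7 = 5.7000 / 7 = 0.8143
UCL_R = D₄·R̄ = 2.282 × 0.8143 = 1.8582

1.86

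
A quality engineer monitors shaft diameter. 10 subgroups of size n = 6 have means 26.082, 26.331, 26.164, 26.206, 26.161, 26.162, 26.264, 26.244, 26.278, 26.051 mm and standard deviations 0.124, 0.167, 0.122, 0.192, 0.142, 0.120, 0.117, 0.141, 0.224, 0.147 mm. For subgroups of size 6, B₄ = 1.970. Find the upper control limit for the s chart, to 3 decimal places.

s̄ = (0.124 + 0.167 + 0.122 + 0.192 + 0.142 + 0.120 + 0.117 + 0.141 + 0.224 + 0.147) / 10 = 0.1496
UCL_s = B₄·s̄ = 1.970 × 0.1496 = 0.2947

0.295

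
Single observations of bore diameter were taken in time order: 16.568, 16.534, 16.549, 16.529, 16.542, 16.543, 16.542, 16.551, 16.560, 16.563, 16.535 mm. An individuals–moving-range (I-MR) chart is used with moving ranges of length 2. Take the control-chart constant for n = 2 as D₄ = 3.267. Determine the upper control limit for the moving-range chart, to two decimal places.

0.04

Moving ranges: 0.034, 0.015, 0.020, 0.013, 0.001, 0.001, 0.009, 0.009, 0.003, 0.028; M̄R̄ = 0.1330 / 10 = 0.0133
UCL_MR = D₄·M̄R̄ = 3.267 × 0.0133 = 0.0435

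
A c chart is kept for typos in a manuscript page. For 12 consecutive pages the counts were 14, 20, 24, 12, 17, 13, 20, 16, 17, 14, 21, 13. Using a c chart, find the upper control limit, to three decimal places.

c̄ = (14 + 20 + 24 + 12 + 17 + 13 + 20 + 16 + 17 + 14 + 21 + 13) / 12 = 201 / 12 = 16.7500
UCL = c̄ + 3√c̄ = 16.7500 + 3 × √16.7500 = 16.7500 + 3 × 4.0927 = 29.0280

29.028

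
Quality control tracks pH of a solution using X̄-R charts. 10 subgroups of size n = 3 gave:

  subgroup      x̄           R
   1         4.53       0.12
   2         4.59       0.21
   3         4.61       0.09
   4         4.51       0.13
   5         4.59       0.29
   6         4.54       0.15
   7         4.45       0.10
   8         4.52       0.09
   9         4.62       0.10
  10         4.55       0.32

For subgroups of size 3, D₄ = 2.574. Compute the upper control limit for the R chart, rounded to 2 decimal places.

0.41

R̄ = (0.12 + 0.21 + 0.09 + 0.13 + 0.29 + 0.15 + 0.10 + 0.09 + 0.10 + 0.32) / 10 = 1.6000 / 10 = 0.1600
UCL_R = D₄·R̄ = 2.574 × 0.1600 = 0.4118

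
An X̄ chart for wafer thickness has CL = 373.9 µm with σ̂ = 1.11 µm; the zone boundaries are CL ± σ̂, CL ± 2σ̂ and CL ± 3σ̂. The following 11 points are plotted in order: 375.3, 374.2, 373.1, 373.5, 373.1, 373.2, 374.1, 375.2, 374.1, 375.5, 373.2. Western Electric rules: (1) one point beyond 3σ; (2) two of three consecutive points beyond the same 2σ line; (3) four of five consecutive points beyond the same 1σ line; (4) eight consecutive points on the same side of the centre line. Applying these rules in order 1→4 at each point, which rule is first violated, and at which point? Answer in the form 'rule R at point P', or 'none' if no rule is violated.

none

Zone of each point (C = within 1σ̂, B = 1σ̂–2σ̂, A = 2σ̂–3σ̂, * = beyond 3σ̂; sign = side of CL): 1:+B, 2:+C, 3:-C, 4:-C, 5:-C, 6:-C, 7:+C, 8:+B, 9:+C, 10:+B, 11:-C
No rule fires across all 11 points.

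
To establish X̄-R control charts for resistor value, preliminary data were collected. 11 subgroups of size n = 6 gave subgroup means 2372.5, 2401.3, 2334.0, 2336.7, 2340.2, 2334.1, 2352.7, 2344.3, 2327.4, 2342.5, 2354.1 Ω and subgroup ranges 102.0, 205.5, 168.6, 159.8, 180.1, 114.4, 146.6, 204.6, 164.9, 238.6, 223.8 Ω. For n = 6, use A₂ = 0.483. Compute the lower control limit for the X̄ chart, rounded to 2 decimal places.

X̄̄ = (2372.5 + 2401.3 + 2334.0 + 2336.7 + 2340.2 + 2334.1 + 2352.7 + 2344.3 + 2327.4 + 2342.5 + 2354.1) / 11 = 25839.8000 / 11 = 2349.0727
R̄ = (102.0 + 205.5 + 168.6 + 159.8 + 180.1 + 114.4 + 146.6 + 204.6 + 164.9 + 238.6 + 223.8) / 11 = 1908.9000 / 11 = 173.5364
LCL = X̄̄ − A₂·R̄ = 2349.0727 − 0.483 × 173.5364 = 2265.2547

2265.25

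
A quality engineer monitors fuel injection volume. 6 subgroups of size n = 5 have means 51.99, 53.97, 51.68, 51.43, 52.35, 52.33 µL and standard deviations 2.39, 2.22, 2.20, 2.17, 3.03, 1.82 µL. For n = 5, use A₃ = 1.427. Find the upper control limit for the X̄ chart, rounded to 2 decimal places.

55.58

X̄̄ = (51.99 + 53.97 + 51.68 + 51.43 + 52.35 + 52.33) / 6 = 52.2917
s̄ = (2.39 + 2.22 + 2.20 + 2.17 + 3.03 + 1.82) / 6 = 2.3050
UCL = X̄̄ + A₃·s̄ = 52.2917 + 1.427 × 2.3050 = 55.5809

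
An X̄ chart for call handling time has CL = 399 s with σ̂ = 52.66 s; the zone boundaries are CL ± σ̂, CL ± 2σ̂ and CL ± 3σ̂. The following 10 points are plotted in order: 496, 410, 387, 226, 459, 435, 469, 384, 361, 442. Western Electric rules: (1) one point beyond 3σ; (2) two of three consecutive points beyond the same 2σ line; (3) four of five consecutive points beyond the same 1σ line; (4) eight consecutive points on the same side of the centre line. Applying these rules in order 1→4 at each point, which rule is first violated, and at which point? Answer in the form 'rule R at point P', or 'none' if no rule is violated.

rule 1 at point 4

Zone of each point (C = within 1σ̂, B = 1σ̂–2σ̂, A = 2σ̂–3σ̂, * = beyond 3σ̂; sign = side of CL): 1:+B, 2:+C, 3:-C, 4:-*, 5:+B, 6:+C, 7:+B, 8:-C, 9:-C, 10:+C
Rule 1 (one point beyond the 3σ limits) is satisfied at point 4.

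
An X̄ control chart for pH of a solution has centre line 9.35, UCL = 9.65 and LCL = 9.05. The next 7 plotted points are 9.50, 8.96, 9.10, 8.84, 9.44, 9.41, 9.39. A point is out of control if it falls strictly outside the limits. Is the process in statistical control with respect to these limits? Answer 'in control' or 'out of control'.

Compare each point to [9.05, 9.65]: sample 2 = 8.96 < LCL; sample 4 = 8.84 < LCL.

out of control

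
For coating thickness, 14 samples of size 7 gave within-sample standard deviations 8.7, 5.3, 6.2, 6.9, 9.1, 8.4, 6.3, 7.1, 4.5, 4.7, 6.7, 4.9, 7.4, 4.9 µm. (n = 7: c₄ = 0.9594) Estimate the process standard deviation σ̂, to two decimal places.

s̄ = (8.7 + 5.3 + 6.2 + 6.9 + 9.1 + 8.4 + 6.3 + 7.1 + 4.5 + 4.7 + 6.7 + 4.9 + 7.4 + 4.9) / 14 = 6.5071
σ̂ = s̄ / c₄ = 6.5071 / 0.9594 = 6.7825

6.78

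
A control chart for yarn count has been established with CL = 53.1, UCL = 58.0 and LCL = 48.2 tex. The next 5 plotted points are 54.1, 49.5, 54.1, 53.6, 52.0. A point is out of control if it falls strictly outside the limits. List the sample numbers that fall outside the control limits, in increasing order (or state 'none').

All 5 points lie within [48.2, 58.0].

none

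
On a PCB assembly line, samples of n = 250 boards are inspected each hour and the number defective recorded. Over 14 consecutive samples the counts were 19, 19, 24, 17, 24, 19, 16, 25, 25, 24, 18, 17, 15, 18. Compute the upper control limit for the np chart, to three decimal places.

32.869

p̄ = Σdᵢ / (k·n) = 280 / (14 × 250) = 0.08000
UCL = np̄ + 3·√(np̄(1−p̄)) = 20.0000 + 3 × √(20.0000×0.92000) = 20.0000 + 3 × 4.2895 = 32.8686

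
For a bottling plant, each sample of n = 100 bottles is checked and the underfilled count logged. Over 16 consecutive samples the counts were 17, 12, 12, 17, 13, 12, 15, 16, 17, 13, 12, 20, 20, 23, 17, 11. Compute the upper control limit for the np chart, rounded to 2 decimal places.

p̄ = Σdᵢ / (k·n) = 247 / (16 × 100) = 0.15438
UCL = np̄ + 3·√(np̄(1−p̄)) = 15.4375 + 3 × √(15.4375×0.84562) = 15.4375 + 3 × 3.6131 = 26.2767

26.28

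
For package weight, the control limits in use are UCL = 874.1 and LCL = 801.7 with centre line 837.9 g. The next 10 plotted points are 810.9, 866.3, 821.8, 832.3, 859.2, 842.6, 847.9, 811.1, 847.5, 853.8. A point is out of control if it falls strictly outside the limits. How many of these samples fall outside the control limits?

0

All 10 points lie within [801.7, 874.1].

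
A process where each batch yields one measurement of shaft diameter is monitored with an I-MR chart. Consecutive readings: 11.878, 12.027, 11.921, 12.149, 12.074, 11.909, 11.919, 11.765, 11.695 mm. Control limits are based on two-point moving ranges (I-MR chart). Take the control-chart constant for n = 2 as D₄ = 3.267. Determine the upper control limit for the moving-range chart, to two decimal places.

0.39

Moving ranges: 0.149, 0.106, 0.228, 0.075, 0.165, 0.010, 0.154, 0.070; M̄R̄ = 0.9570 / 8 = 0.1196
UCL_MR = D₄·M̄R̄ = 3.267 × 0.1196 = 0.3908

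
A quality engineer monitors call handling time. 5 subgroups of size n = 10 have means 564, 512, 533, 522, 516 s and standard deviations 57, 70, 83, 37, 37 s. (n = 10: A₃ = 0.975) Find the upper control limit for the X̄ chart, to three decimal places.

X̄̄ = (564 + 512 + 533 + 522 + 516) / 5 = 529.4000
s̄ = (57 + 70 + 83 + 37 + 37) / 5 = 56.8000
UCL = X̄̄ + A₃·s̄ = 529.4000 + 0.975 × 56.8000 = 584.7800

584.780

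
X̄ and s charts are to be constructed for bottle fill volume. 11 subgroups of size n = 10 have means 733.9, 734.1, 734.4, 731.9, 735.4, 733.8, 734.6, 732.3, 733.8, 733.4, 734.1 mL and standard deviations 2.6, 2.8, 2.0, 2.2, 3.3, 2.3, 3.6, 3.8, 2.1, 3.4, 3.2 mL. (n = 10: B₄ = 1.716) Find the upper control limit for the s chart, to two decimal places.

4.88

s̄ = (2.6 + 2.8 + 2.0 + 2.2 + 3.3 + 2.3 + 3.6 + 3.8 + 2.1 + 3.4 + 3.2) / 11 = 2.8455
UCL_s = B₄·s̄ = 1.716 × 2.8455 = 4.8828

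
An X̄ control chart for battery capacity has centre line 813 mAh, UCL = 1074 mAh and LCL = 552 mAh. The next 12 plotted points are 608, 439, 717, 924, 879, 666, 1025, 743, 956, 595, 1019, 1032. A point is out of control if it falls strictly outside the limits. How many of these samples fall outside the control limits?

Compare each point to [552, 1074]: sample 2 = 439 < LCL.

1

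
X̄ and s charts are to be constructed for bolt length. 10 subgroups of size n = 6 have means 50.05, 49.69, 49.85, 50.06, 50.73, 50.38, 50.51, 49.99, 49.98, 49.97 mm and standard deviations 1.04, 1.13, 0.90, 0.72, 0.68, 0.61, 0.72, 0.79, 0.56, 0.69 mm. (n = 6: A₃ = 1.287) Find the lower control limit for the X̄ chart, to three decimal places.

49.112

X̄̄ = (50.05 + 49.69 + 49.85 + 50.06 + 50.73 + 50.38 + 50.51 + 49.99 + 49.98 + 49.97) / 10 = 50.1210
s̄ = (1.04 + 1.13 + 0.90 + 0.72 + 0.68 + 0.61 + 0.72 + 0.79 + 0.56 + 0.69) / 10 = 0.7840
LCL = X̄̄ − A₃·s̄ = 50.1210 − 1.287 × 0.7840 = 49.1120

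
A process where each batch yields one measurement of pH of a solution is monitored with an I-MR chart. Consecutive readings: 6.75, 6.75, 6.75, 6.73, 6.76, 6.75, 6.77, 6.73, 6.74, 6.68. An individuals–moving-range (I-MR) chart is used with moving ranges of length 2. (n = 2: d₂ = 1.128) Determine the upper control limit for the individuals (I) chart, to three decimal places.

X̄ = (6.75 + 6.75 + 6.75 + 6.73 + 6.76 + 6.75 + 6.77 + 6.73 + 6.74 + 6.68) / 10 = 6.7410
Moving ranges: 0.00, 0.00, 0.02, 0.03, 0.01, 0.02, 0.04, 0.01, 0.06; M̄R̄ = 0.1900 / 9 = 0.0211
UCL = X̄ + 3·M̄R̄/d₂ = 6.7410 + 3 × 0.0211 / 1.128 = 6.7971

6.797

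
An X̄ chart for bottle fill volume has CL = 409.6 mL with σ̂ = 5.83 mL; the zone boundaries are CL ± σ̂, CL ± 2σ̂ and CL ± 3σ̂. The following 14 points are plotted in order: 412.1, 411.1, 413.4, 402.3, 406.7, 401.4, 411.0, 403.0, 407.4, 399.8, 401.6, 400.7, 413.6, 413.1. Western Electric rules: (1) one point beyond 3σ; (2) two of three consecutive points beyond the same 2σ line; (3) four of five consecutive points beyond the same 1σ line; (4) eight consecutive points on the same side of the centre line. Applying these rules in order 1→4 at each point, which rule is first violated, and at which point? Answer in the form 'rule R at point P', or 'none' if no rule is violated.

Zone of each point (C = within 1σ̂, B = 1σ̂–2σ̂, A = 2σ̂–3σ̂, * = beyond 3σ̂; sign = side of CL): 1:+C, 2:+C, 3:+C, 4:-B, 5:-C, 6:-B, 7:+C, 8:-B, 9:-C, 10:-B, 11:-B, 12:-B, 13:+C, 14:+C
Rule 3 (four of five consecutive points beyond the same 1σ limit) is satisfied at point 12.

rule 3 at point 12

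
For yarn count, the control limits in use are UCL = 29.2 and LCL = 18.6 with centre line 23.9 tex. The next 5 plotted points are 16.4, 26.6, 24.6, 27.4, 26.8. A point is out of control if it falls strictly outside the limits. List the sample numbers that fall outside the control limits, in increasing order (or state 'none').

1

Compare each point to [18.6, 29.2]: sample 1 = 16.4 < LCL.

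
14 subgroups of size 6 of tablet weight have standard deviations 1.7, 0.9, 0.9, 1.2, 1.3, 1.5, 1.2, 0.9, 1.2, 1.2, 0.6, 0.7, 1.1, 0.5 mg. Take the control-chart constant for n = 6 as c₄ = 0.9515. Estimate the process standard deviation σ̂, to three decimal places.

s̄ = (1.7 + 0.9 + 0.9 + 1.2 + 1.3 + 1.5 + 1.2 + 0.9 + 1.2 + 1.2 + 0.6 + 0.7 + 1.1 + 0.5) / 14 = 1.0643
σ̂ = s̄ / c₄ = 1.0643 / 0.9515 = 1.1185

1.119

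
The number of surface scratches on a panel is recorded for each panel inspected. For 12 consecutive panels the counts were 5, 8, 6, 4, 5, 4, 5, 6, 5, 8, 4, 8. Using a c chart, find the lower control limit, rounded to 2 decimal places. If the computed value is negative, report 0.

0.00

c̄ = (5 + 8 + 6 + 4 + 5 + 4 + 5 + 6 + 5 + 8 + 4 + 8) / 12 = 68 / 12 = 5.6667
LCL = c̄ − 3√c̄ = 5.6667 − 3 × 2.3805 = -1.4748 → 0 (cannot be negative)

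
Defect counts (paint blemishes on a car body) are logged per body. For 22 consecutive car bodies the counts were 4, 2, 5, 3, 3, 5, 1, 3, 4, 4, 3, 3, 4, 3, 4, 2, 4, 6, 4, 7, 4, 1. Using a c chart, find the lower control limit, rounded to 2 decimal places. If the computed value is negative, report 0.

c̄ = (4 + 2 + 5 + 3 + 3 + 5 + 1 + 3 + 4 + 4 + 3 + 3 + 4 + 3 + 4 + 2 + 4 + 6 + 4 + 7 + 4 + 1) / 22 = 79 / 22 = 3.5909
LCL = c̄ − 3√c̄ = 3.5909 − 3 × 1.8950 = -2.0940 → 0 (cannot be negative)

0.00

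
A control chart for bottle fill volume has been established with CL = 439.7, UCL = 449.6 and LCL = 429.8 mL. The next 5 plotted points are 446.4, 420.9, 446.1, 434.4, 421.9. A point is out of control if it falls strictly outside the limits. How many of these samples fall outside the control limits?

Compare each point to [429.8, 449.6]: sample 2 = 420.9 < LCL; sample 5 = 421.9 < LCL.

2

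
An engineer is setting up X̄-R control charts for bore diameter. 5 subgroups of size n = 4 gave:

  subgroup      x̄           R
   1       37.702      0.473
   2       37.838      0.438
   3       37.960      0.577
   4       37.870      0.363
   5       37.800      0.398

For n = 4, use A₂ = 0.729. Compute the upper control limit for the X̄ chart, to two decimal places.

X̄̄ = (37.702 + 37.838 + 37.960 + 37.870 + 37.800) / 5 = 189.1700 / 5 = 37.8340
R̄ = (0.473 + 0.438 + 0.577 + 0.363 + 0.398) / 5 = 2.2490 / 5 = 0.4498
UCL = X̄̄ + A₂·R̄ = 37.8340 + 0.729 × 0.4498 = 38.1619

38.16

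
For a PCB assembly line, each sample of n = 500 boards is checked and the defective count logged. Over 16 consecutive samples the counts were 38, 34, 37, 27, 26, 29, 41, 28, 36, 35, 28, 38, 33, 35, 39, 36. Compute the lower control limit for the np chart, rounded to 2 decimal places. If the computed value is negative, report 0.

16.92

p̄ = Σdᵢ / (k·n) = 540 / (16 × 500) = 0.06750
LCL = np̄ − 3·√(np̄(1−p̄)) = 33.7500 − 3 × 5.6100 = 16.9201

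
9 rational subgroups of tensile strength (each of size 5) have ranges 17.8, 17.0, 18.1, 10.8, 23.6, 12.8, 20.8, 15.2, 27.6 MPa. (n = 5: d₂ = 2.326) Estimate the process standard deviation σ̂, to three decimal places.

R̄ = (17.8 + 17.0 + 18.1 + 10.8 + 23.6 + 12.8 + 20.8 + 15.2 + 27.6) / 9 = 18.1889
σ̂ = R̄ / d₂ = 18.1889 / 2.326 = 7.8198

7.820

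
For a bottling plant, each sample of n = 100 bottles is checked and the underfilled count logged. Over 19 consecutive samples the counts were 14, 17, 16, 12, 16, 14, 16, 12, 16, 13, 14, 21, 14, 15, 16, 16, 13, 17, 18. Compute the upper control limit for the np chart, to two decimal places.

p̄ = Σdᵢ / (k·n) = 290 / (19 × 100) = 0.15263
UCL = np̄ + 3·√(np̄(1−p̄)) = 15.2632 + 3 × √(15.2632×0.84737) = 15.2632 + 3 × 3.5963 = 26.0521

26.05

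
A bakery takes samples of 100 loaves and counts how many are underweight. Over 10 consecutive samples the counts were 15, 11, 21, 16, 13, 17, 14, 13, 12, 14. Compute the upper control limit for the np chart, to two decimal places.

25.19

p̄ = Σdᵢ / (k·n) = 146 / (10 × 100) = 0.14600
UCL = np̄ + 3·√(np̄(1−p̄)) = 14.6000 + 3 × √(14.6000×0.85400) = 14.6000 + 3 × 3.5311 = 25.1932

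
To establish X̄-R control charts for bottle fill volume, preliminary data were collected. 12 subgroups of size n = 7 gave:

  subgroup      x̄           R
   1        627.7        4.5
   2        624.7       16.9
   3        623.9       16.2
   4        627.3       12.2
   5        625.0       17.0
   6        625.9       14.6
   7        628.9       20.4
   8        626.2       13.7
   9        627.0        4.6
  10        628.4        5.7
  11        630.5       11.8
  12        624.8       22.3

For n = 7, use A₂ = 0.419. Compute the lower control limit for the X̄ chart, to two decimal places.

621.11

X̄̄ = (627.7 + 624.7 + 623.9 + 627.3 + 625.0 + 625.9 + 628.9 + 626.2 + 627.0 + 628.4 + 630.5 + 624.8) / 12 = 7520.3000 / 12 = 626.6917
R̄ = (4.5 + 16.9 + 16.2 + 12.2 + 17.0 + 14.6 + 20.4 + 13.7 + 4.6 + 5.7 + 11.8 + 22.3) / 12 = 159.9000 / 12 = 13.3250
LCL = X̄̄ − A₂·R̄ = 626.6917 − 0.419 × 13.3250 = 621.1085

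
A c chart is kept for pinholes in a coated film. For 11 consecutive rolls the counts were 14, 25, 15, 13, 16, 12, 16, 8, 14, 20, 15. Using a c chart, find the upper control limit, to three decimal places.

c̄ = (14 + 25 + 15 + 13 + 16 + 12 + 16 + 8 + 14 + 20 + 15) / 11 = 168 / 11 = 15.2727
UCL = c̄ + 3√c̄ = 15.2727 + 3 × √15.2727 = 15.2727 + 3 × 3.9080 = 26.9968

26.997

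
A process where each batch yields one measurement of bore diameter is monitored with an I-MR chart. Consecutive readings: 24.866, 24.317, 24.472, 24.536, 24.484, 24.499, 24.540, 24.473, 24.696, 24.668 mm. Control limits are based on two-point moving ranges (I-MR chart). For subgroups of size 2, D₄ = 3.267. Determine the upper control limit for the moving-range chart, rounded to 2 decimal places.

Moving ranges: 0.549, 0.155, 0.064, 0.052, 0.015, 0.041, 0.067, 0.223, 0.028; M̄R̄ = 1.1940 / 9 = 0.1327
UCL_MR = D₄·M̄R̄ = 3.267 × 0.1327 = 0.4334

0.43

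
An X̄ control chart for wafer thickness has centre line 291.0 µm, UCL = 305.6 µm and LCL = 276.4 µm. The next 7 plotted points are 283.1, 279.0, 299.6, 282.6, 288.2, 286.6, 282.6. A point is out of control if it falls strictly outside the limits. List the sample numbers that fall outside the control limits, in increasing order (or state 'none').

All 7 points lie within [276.4, 305.6].

none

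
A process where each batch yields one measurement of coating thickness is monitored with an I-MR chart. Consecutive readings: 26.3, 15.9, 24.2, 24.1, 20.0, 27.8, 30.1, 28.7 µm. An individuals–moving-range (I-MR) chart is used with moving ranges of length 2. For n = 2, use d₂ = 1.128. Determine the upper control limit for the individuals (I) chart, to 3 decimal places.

37.707

X̄ = (26.3 + 15.9 + 24.2 + 24.1 + 20.0 + 27.8 + 30.1 + 28.7) / 8 = 24.6375
Moving ranges: 10.4, 8.3, 0.1, 4.1, 7.8, 2.3, 1.4; M̄R̄ = 34.4000 / 7 = 4.9143
UCL = X̄ + 3·M̄R̄/d₂ = 24.6375 + 3 × 4.9143 / 1.128 = 37.7074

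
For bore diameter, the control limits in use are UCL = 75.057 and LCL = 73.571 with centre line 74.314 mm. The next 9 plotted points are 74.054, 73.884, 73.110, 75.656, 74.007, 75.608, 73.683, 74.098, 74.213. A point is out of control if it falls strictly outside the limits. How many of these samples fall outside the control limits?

Compare each point to [73.571, 75.057]: sample 3 = 73.110 < LCL; sample 4 = 75.656 > UCL; sample 6 = 75.608 > UCL.

3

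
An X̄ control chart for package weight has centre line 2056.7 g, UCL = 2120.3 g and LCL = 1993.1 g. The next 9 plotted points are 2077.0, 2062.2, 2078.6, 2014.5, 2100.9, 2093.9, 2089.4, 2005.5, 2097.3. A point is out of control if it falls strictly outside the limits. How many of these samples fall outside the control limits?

All 9 points lie within [1993.1, 2120.3].

0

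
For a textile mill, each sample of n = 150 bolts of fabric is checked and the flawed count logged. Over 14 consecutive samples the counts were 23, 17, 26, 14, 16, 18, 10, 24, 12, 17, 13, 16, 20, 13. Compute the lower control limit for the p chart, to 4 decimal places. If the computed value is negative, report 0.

p̄ = Σdᵢ / (k·n) = 239 / (14 × 150) = 0.11381
LCL = p̄ − 3·√(p̄(1−p̄)/n) = 0.11381 − 3 × 0.02593 = 0.03602

0.0360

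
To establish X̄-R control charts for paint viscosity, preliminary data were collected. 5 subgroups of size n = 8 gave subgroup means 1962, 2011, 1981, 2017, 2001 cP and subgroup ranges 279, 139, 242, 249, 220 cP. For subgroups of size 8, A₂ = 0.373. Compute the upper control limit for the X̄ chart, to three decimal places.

2078.623

X̄̄ = (1962 + 2011 + 1981 + 2017 + 2001) / 5 = 9972.0000 / 5 = 1994.4000
R̄ = (279 + 139 + 242 + 249 + 220) / 5 = 1129.0000 / 5 = 225.8000
UCL = X̄̄ + A₂·R̄ = 1994.4000 + 0.373 × 225.8000 = 2078.6234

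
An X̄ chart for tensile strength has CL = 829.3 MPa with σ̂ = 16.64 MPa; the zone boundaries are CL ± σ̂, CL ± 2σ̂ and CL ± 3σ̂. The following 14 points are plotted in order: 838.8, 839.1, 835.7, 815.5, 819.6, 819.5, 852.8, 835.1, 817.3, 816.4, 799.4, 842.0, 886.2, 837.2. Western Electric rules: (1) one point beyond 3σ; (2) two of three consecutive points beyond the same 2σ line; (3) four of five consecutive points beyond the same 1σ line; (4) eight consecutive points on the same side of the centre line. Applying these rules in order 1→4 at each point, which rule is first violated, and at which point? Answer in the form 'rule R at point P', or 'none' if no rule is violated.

Zone of each point (C = within 1σ̂, B = 1σ̂–2σ̂, A = 2σ̂–3σ̂, * = beyond 3σ̂; sign = side of CL): 1:+C, 2:+C, 3:+C, 4:-C, 5:-C, 6:-C, 7:+B, 8:+C, 9:-C, 10:-C, 11:-B, 12:+C, 13:+*, 14:+C
Rule 1 (one point beyond the 3σ limits) is satisfied at point 13.

rule 1 at point 13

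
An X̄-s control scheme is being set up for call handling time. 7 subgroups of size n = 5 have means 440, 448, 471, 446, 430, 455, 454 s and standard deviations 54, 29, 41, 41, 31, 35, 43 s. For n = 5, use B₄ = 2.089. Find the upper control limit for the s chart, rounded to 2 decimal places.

81.77

s̄ = (54 + 29 + 41 + 41 + 31 + 35 + 43) / 7 = 39.1429
UCL_s = B₄·s̄ = 2.089 × 39.1429 = 81.7694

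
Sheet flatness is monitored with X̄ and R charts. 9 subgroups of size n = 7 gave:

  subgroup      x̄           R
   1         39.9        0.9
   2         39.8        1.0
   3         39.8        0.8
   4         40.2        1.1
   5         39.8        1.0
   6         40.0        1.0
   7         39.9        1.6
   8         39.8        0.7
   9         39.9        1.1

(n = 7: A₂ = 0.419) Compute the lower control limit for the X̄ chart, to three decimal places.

X̄̄ = (39.9 + 39.8 + 39.8 + 40.2 + 39.8 + 40.0 + 39.9 + 39.8 + 39.9) / 9 = 359.1000 / 9 = 39.9000
R̄ = (0.9 + 1.0 + 0.8 + 1.1 + 1.0 + 1.0 + 1.6 + 0.7 + 1.1) / 9 = 9.2000 / 9 = 1.0222
LCL = X̄̄ − A₂·R̄ = 39.9000 − 0.419 × 1.0222 = 39.4717

39.472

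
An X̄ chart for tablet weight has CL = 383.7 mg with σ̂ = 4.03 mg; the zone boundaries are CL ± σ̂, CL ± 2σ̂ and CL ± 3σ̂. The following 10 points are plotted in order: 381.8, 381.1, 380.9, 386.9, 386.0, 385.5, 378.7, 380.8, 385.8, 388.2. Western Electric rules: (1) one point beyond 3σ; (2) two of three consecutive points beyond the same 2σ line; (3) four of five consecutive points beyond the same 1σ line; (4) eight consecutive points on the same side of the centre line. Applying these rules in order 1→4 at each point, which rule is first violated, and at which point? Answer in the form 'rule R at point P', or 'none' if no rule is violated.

none

Zone of each point (C = within 1σ̂, B = 1σ̂–2σ̂, A = 2σ̂–3σ̂, * = beyond 3σ̂; sign = side of CL): 1:-C, 2:-C, 3:-C, 4:+C, 5:+C, 6:+C, 7:-B, 8:-C, 9:+C, 10:+B
No rule fires across all 10 points.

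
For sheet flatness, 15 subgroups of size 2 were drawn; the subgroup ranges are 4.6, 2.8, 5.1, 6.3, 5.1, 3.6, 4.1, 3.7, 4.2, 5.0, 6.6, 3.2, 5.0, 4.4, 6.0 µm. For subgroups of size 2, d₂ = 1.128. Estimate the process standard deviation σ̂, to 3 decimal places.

R̄ = (4.6 + 2.8 + 5.1 + 6.3 + 5.1 + 3.6 + 4.1 + 3.7 + 4.2 + 5.0 + 6.6 + 3.2 + 5.0 + 4.4 + 6.0) / 15 = 4.6467
σ̂ = R̄ / d₂ = 4.6467 / 1.128 = 4.1194

4.119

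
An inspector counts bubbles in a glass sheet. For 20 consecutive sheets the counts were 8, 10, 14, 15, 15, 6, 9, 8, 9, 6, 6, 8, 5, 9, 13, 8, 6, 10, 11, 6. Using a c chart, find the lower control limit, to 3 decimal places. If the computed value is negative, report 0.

0.050

c̄ = (8 + 10 + 14 + 15 + 15 + 6 + 9 + 8 + 9 + 6 + 6 + 8 + 5 + 9 + 13 + 8 + 6 + 10 + 11 + 6) / 20 = 182 / 20 = 9.1000
LCL = c̄ − 3√c̄ = 9.1000 − 3 × 3.0166 = 0.0501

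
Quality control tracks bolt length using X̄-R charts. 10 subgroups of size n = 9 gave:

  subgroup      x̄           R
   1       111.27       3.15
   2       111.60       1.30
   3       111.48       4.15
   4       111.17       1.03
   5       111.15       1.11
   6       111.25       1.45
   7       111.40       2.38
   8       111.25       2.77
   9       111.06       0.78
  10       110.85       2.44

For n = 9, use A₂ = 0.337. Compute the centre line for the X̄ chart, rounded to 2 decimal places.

X̄̄ = (111.27 + 111.60 + 111.48 + 111.17 + 111.15 + 111.25 + 111.40 + 111.25 + 111.06 + 110.85) / 10 = 1112.4800 / 10 = 111.2480
CL = X̄̄ = 111.2480

111.25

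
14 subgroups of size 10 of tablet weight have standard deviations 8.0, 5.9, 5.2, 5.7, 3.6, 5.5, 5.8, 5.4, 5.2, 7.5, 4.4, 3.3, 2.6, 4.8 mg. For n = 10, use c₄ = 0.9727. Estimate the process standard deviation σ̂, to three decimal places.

5.353

s̄ = (8.0 + 5.9 + 5.2 + 5.7 + 3.6 + 5.5 + 5.8 + 5.4 + 5.2 + 7.5 + 4.4 + 3.3 + 2.6 + 4.8) / 14 = 5.2071
σ̂ = s̄ / c₄ = 5.2071 / 0.9727 = 5.3533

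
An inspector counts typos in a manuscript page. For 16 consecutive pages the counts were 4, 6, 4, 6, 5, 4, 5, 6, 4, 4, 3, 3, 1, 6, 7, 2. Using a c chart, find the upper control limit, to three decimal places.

10.650

c̄ = (4 + 6 + 4 + 6 + 5 + 4 + 5 + 6 + 4 + 4 + 3 + 3 + 1 + 6 + 7 + 2) / 16 = 70 / 16 = 4.3750
UCL = c̄ + 3√c̄ = 4.3750 + 3 × √4.3750 = 4.3750 + 3 × 2.0917 = 10.6500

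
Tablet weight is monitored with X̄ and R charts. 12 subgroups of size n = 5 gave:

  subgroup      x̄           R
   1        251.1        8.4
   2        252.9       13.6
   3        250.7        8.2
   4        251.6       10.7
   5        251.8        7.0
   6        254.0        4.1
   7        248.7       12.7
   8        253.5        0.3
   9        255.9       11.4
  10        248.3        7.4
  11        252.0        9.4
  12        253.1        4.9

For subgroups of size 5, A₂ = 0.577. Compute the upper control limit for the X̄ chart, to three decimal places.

256.684

X̄̄ = (251.1 + 252.9 + 250.7 + 251.6 + 251.8 + 254.0 + 248.7 + 253.5 + 255.9 + 248.3 + 252.0 + 253.1) / 12 = 3023.6000 / 12 = 251.9667
R̄ = (8.4 + 13.6 + 8.2 + 10.7 + 7.0 + 4.1 + 12.7 + 0.3 + 11.4 + 7.4 + 9.4 + 4.9) / 12 = 98.1000 / 12 = 8.1750
UCL = X̄̄ + A₂·R̄ = 251.9667 + 0.577 × 8.1750 = 256.6836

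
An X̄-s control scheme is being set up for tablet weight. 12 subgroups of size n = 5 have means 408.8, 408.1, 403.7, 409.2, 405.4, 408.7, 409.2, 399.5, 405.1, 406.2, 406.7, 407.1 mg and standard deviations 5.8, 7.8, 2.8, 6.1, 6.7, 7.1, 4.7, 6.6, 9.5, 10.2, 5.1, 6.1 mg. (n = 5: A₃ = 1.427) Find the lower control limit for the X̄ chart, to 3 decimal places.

397.140

X̄̄ = (408.8 + 408.1 + 403.7 + 409.2 + 405.4 + 408.7 + 409.2 + 399.5 + 405.1 + 406.2 + 406.7 + 407.1) / 12 = 406.4750
s̄ = (5.8 + 7.8 + 2.8 + 6.1 + 6.7 + 7.1 + 4.7 + 6.6 + 9.5 + 10.2 + 5.1 + 6.1) / 12 = 6.5417
LCL = X̄̄ − A₃·s̄ = 406.4750 − 1.427 × 6.5417 = 397.1400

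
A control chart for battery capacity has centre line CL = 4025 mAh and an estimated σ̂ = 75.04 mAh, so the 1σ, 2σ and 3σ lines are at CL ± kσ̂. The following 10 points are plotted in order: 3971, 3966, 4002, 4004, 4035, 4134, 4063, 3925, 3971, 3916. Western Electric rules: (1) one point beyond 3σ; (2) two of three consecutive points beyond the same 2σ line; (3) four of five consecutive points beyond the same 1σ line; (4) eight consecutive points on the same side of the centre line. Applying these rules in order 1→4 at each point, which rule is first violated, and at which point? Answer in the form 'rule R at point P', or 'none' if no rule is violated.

Zone of each point (C = within 1σ̂, B = 1σ̂–2σ̂, A = 2σ̂–3σ̂, * = beyond 3σ̂; sign = side of CL): 1:-C, 2:-C, 3:-C, 4:-C, 5:+C, 6:+B, 7:+C, 8:-B, 9:-C, 10:-B
No rule fires across all 10 points.

none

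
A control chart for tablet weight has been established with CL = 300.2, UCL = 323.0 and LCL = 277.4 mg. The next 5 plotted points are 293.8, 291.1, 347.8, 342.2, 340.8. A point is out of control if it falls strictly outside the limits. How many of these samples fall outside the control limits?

Compare each point to [277.4, 323.0]: sample 3 = 347.8 > UCL; sample 4 = 342.2 > UCL; sample 5 = 340.8 > UCL.

3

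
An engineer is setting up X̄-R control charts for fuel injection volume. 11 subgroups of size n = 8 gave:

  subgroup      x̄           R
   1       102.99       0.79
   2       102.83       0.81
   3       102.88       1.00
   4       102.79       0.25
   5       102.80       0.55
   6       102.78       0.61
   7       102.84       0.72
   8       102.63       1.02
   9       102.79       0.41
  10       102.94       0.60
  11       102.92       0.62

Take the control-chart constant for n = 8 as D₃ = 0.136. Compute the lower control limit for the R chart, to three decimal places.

0.091

R̄ = (0.79 + 0.81 + 1.00 + 0.25 + 0.55 + 0.61 + 0.72 + 1.02 + 0.41 + 0.60 + 0.62) / 11 = 7.3800 / 11 = 0.6709
LCL_R = D₃·R̄ = 0.136 × 0.6709 = 0.0912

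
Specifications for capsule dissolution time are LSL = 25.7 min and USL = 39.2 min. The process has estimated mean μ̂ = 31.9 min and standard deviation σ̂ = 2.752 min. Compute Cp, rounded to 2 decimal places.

0.82

Cp = (USL − LSL) / (6σ̂) = (39.2 − 25.7) / (6 × 2.752) = 13.5000 / 16.5120 = 0.8176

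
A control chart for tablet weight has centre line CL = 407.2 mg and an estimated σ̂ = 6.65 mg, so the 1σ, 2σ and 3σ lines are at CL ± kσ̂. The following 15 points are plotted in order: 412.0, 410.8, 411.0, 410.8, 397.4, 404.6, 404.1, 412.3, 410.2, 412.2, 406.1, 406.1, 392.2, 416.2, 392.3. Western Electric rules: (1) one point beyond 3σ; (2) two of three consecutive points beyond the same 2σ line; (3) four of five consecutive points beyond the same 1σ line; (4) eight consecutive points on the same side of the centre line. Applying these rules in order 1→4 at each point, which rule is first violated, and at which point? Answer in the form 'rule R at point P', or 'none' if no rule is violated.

rule 2 at point 15

Zone of each point (C = within 1σ̂, B = 1σ̂–2σ̂, A = 2σ̂–3σ̂, * = beyond 3σ̂; sign = side of CL): 1:+C, 2:+C, 3:+C, 4:+C, 5:-B, 6:-C, 7:-C, 8:+C, 9:+C, 10:+C, 11:-C, 12:-C, 13:-A, 14:+B, 15:-A
Rule 2 (two of three consecutive points beyond the same 2σ limit) is satisfied at point 15.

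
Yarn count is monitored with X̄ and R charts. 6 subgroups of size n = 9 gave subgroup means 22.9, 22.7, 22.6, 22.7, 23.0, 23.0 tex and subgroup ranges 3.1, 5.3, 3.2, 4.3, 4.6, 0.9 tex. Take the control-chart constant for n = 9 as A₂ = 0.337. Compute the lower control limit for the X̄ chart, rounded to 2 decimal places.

X̄̄ = (22.9 + 22.7 + 22.6 + 22.7 + 23.0 + 23.0) / 6 = 136.9000 / 6 = 22.8167
R̄ = (3.1 + 5.3 + 3.2 + 4.3 + 4.6 + 0.9) / 6 = 21.4000 / 6 = 3.5667
LCL = X̄̄ − A₂·R̄ = 22.8167 − 0.337 × 3.5667 = 21.6147

21.61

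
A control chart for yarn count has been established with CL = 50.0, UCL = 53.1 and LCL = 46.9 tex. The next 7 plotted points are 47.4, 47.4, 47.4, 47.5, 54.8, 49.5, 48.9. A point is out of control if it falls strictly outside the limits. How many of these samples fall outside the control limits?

1

Compare each point to [46.9, 53.1]: sample 5 = 54.8 > UCL.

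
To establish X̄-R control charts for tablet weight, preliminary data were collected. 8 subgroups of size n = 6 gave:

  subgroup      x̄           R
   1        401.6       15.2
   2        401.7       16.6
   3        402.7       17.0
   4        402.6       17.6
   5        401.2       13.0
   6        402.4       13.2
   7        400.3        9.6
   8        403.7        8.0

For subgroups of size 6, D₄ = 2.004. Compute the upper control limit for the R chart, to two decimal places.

27.61

R̄ = (15.2 + 16.6 + 17.0 + 17.6 + 13.0 + 13.2 + 9.6 + 8.0) / 8 = 110.2000 / 8 = 13.7750
UCL_R = D₄·R̄ = 2.004 × 13.7750 = 27.6051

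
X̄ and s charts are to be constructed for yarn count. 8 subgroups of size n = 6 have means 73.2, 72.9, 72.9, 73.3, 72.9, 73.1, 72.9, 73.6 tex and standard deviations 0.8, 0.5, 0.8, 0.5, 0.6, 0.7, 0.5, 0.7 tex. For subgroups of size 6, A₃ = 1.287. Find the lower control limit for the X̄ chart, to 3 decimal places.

72.280

X̄̄ = (73.2 + 72.9 + 72.9 + 73.3 + 72.9 + 73.1 + 72.9 + 73.6) / 8 = 73.1000
s̄ = (0.8 + 0.5 + 0.8 + 0.5 + 0.6 + 0.7 + 0.5 + 0.7) / 8 = 0.6375
LCL = X̄̄ − A₃·s̄ = 73.1000 − 1.287 × 0.6375 = 72.2795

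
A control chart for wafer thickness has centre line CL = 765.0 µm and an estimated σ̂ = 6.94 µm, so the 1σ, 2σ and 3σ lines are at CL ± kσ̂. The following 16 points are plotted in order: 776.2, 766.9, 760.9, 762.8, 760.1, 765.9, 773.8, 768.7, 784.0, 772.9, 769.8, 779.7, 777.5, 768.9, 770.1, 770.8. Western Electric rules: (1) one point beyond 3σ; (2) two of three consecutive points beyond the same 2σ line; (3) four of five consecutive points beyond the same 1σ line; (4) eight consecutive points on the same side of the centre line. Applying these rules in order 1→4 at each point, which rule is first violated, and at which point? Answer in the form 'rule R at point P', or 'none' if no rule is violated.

Zone of each point (C = within 1σ̂, B = 1σ̂–2σ̂, A = 2σ̂–3σ̂, * = beyond 3σ̂; sign = side of CL): 1:+B, 2:+C, 3:-C, 4:-C, 5:-C, 6:+C, 7:+B, 8:+C, 9:+A, 10:+B, 11:+C, 12:+A, 13:+B, 14:+C, 15:+C, 16:+C
Rule 3 (four of five consecutive points beyond the same 1σ limit) is satisfied at point 13.

rule 3 at point 13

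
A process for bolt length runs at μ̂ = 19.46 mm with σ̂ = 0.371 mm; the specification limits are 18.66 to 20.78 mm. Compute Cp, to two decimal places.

Cp = (USL − LSL) / (6σ̂) = (20.78 − 18.66) / (6 × 0.371) = 2.1200 / 2.2260 = 0.9524

0.95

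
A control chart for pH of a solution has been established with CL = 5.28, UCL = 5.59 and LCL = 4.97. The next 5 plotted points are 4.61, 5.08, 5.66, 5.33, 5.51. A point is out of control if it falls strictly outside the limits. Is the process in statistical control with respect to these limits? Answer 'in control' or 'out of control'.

Compare each point to [4.97, 5.59]: sample 1 = 4.61 < LCL; sample 3 = 5.66 > UCL.

out of control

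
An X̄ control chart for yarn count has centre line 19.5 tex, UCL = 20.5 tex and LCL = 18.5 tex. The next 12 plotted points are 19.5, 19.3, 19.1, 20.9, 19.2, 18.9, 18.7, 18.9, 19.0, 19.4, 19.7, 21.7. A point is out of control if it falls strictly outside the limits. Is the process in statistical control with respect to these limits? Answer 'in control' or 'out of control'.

out of control

Compare each point to [18.5, 20.5]: sample 4 = 20.9 > UCL; sample 12 = 21.7 > UCL.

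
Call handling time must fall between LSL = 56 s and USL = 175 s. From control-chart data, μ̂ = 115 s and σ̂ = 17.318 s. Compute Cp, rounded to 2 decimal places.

Cp = (USL − LSL) / (6σ̂) = (175 − 56) / (6 × 17.318) = 119.0000 / 103.9080 = 1.1452

1.15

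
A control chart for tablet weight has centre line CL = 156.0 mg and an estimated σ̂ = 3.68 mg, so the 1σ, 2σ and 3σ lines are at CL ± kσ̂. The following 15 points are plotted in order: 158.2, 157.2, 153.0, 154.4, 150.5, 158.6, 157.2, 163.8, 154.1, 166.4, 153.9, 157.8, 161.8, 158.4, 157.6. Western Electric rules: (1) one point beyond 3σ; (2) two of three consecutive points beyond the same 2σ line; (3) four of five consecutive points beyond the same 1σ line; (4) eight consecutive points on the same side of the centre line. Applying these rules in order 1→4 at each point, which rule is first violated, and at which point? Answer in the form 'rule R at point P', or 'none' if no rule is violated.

Zone of each point (C = within 1σ̂, B = 1σ̂–2σ̂, A = 2σ̂–3σ̂, * = beyond 3σ̂; sign = side of CL): 1:+C, 2:+C, 3:-C, 4:-C, 5:-B, 6:+C, 7:+C, 8:+A, 9:-C, 10:+A, 11:-C, 12:+C, 13:+B, 14:+C, 15:+C
Rule 2 (two of three consecutive points beyond the same 2σ limit) is satisfied at point 10.

rule 2 at point 10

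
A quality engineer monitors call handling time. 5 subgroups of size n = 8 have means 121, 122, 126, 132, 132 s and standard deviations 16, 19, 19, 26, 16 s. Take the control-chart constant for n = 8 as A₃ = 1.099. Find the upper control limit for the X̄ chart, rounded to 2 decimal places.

X̄̄ = (121 + 122 + 126 + 132 + 132) / 5 = 126.6000
s̄ = (16 + 19 + 19 + 26 + 16) / 5 = 19.2000
UCL = X̄̄ + A₃·s̄ = 126.6000 + 1.099 × 19.2000 = 147.7008

147.70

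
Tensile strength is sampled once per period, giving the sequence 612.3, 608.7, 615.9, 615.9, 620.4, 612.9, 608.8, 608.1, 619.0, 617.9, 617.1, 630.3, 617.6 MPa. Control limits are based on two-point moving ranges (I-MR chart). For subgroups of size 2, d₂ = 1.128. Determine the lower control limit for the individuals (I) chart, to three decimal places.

601.067

X̄ = (612.3 + 608.7 + 615.9 + 615.9 + 620.4 + 612.9 + 608.8 + 608.1 + 619.0 + 617.9 + 617.1 + 630.3 + 617.6) / 13 = 615.7615
Moving ranges: 3.6, 7.2, 0.0, 4.5, 7.5, 4.1, 0.7, 10.9, 1.1, 0.8, 13.2, 12.7; M̄R̄ = 66.3000 / 12 = 5.5250
LCL = X̄ − 3·M̄R̄/d₂ = 615.7615 − 3 × 5.5250 / 1.128 = 601.0674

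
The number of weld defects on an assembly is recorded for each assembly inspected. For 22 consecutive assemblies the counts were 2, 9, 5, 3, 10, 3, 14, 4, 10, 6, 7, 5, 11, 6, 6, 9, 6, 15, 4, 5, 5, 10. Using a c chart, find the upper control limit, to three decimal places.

15.008

c̄ = (2 + 9 + 5 + 3 + 10 + 3 + 14 + 4 + 10 + 6 + 7 + 5 + 11 + 6 + 6 + 9 + 6 + 15 + 4 + 5 + 5 + 10) / 22 = 155 / 22 = 7.0455
UCL = c̄ + 3√c̄ = 7.0455 + 3 × √7.0455 = 7.0455 + 3 × 2.6543 = 15.0084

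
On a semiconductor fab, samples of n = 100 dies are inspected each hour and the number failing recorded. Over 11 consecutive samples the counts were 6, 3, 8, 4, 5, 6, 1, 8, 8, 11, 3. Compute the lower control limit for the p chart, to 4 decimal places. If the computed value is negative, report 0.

0.0000

p̄ = Σdᵢ / (k·n) = 63 / (11 × 100) = 0.05727
LCL = p̄ − 3·√(p̄(1−p̄)/n) = 0.05727 − 3 × 0.02324 = -0.01244 → 0 (negative, so LCL = 0)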